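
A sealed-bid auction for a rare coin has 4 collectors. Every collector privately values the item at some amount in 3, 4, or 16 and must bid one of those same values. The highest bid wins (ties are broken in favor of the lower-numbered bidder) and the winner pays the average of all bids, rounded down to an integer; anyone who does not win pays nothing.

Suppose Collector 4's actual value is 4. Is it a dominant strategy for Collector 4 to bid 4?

Check each profile of the others' bids and compare truth against every alternative bid.
Others bid (3, 3, 3): truth gives 1, best alternative gives 0.
Others bid (3, 3, 4): truth gives 0, best alternative gives 0.
Others bid (3, 3, 16): truth gives 0, best alternative gives 0.
Others bid (3, 4, 3): truth gives 0, best alternative gives 0.
Others bid (3, 4, 4): truth gives 0, best alternative gives 0.
Others bid (3, 4, 16): truth gives 0, best alternative gives 0.
(Remaining 21 profiles checked similarly; truth is weakly best in each.)
In every case the truthful bid is at least as good as any alternative, so it is a dominant strategy.

Yes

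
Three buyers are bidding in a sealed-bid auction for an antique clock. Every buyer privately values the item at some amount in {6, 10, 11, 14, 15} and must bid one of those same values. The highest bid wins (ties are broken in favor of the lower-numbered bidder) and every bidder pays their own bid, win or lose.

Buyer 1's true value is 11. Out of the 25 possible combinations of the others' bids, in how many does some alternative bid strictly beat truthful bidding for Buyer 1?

Others bid (6, 6): truth gives 0; bid 6 gives 5 > 0. Violating.
Others bid (6, 10): truth gives 0; bid 10 gives 1 > 0. Violating.
Others bid (6, 14): truth gives -11; bid 14 gives -3 > -11. Violating.
Others bid (6, 15): truth gives -11; bid 15 gives -4 > -11. Violating.
Others bid (6, 11): truth gives 0; no alternative beats it.
Others bid (10, 11): truth gives 0; no alternative beats it.
(Checking all 25 profiles: 20 have a profitable deviation, 5 do not.)

20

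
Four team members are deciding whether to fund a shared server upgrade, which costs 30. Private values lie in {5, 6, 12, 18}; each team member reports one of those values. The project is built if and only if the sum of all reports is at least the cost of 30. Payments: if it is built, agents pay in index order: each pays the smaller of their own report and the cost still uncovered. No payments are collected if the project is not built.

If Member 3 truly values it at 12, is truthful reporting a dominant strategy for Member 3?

Consider the case where Member 1 reports 5, Member 2 reports 5 and Member 4 reports 18.
Truthful report 12: project built, pays 12, utility 12 - 12 = 0.
Report 5 instead: project built, pays 5, utility 12 - 5 = 7.
Since 7 > 0, reporting 5 is strictly better here, so truthful reporting is not dominant.

No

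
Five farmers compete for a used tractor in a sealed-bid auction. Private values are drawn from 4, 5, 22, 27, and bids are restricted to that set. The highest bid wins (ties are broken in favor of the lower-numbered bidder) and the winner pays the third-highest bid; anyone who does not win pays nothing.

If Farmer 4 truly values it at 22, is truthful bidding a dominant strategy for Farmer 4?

No

Consider the case where Farmer 1 bids 4, Farmer 2 bids 4, Farmer 3 bids 4 and Farmer 5 bids 27.
Truthful bid 22: loses, pays 0, utility 0.
Bid 27 instead: wins, pays 4, utility 22 - 4 = 18.
Since 18 > 0, bidding 27 is strictly better here, so truthful bidding is not dominant.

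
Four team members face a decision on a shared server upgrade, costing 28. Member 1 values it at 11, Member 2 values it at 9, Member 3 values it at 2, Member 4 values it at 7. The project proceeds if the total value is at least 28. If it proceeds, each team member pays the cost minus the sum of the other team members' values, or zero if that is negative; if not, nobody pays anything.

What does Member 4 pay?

6

Total value 29 ≥ cost 28, so the project is built.
The other team members' values sum to 22.
Cost minus that sum is 28 - 22 = 6.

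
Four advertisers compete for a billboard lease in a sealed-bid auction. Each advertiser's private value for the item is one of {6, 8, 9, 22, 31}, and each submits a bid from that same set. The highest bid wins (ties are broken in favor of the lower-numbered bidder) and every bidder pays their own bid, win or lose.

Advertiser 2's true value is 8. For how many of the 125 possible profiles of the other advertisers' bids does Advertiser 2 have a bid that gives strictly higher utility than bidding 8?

Others bid (6, 6, 9): truth gives -8; bid 9 gives -1 > -8. Violating.
Others bid (6, 6, 22): truth gives -8; bid 6 gives -6 > -8. Violating.
Others bid (6, 6, 31): truth gives -8; bid 6 gives -6 > -8. Violating.
Others bid (6, 8, 9): truth gives -8; bid 9 gives -1 > -8. Violating.
Others bid (6, 6, 6): truth gives 0; no alternative beats it.
Others bid (6, 6, 8): truth gives 0; no alternative beats it.
(Checking all 125 profiles: 121 have a profitable deviation, 4 do not.)

121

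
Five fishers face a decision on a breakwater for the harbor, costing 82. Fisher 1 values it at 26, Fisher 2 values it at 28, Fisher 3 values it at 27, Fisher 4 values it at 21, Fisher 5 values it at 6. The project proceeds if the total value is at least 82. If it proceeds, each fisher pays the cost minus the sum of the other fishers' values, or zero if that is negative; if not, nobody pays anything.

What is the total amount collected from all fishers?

Total value 108 ≥ cost 82, so it is built.
Fisher 1: others sum to 82; max(0, 82 - 82) = 0.
Fisher 2: others sum to 80; max(0, 82 - 80) = 2.
Fisher 3: others sum to 81; max(0, 82 - 81) = 1.
Fisher 4: others sum to 87; max(0, 82 - 87) = 0.
Fisher 5: others sum to 102; max(0, 82 - 102) = 0.
Total collected = 0 + 2 + 1 + 0 + 0 = 3.

3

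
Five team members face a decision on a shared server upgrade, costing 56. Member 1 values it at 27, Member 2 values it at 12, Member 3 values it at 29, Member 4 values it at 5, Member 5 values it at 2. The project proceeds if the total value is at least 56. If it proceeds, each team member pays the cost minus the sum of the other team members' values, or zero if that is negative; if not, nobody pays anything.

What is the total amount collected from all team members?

18

Total value 75 ≥ cost 56, so it is built.
Member 1: others sum to 48; max(0, 56 - 48) = 8.
Member 2: others sum to 63; max(0, 56 - 63) = 0.
Member 3: others sum to 46; max(0, 56 - 46) = 10.
Member 4: others sum to 70; max(0, 56 - 70) = 0.
Member 5: others sum to 73; max(0, 56 - 73) = 0.
Total collected = 8 + 0 + 10 + 0 + 0 = 18.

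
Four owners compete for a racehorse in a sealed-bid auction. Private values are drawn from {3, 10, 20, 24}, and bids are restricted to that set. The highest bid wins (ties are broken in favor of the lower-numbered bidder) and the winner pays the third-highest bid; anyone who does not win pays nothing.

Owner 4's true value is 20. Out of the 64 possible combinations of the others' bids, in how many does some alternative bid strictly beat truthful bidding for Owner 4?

Others bid (3, 3, 20): truth gives 0; bid 24 gives 17 > 0. Violating.
Others bid (3, 10, 20): truth gives 0; bid 24 gives 10 > 0. Violating.
Others bid (3, 20, 3): truth gives 0; bid 24 gives 17 > 0. Violating.
Others bid (3, 20, 10): truth gives 0; bid 24 gives 10 > 0. Violating.
Others bid (3, 3, 3): truth gives 17; no alternative beats it.
Others bid (3, 3, 10): truth gives 17; no alternative beats it.
(Checking all 64 profiles: 12 have a profitable deviation, 52 do not.)

12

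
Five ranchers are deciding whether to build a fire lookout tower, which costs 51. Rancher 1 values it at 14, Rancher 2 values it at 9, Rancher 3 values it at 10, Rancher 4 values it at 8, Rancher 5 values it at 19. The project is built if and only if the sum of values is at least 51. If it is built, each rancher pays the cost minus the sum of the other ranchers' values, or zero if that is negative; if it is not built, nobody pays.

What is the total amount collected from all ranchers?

Total value 60 ≥ cost 51, so it is built.
Rancher 1: others sum to 46; max(0, 51 - 46) = 5.
Rancher 2: others sum to 51; max(0, 51 - 51) = 0.
Rancher 3: others sum to 50; max(0, 51 - 50) = 1.
Rancher 4: others sum to 52; max(0, 51 - 52) = 0.
Rancher 5: others sum to 41; max(0, 51 - 41) = 10.
Total collected = 5 + 0 + 1 + 0 + 10 = 16.

16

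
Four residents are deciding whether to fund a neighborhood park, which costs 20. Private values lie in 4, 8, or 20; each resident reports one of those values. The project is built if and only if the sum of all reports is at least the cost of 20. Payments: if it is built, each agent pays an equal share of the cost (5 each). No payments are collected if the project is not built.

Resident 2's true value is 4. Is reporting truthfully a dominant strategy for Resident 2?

Check each profile of the others' reports and compare truth against every alternative report.
Others report (4, 4, 4): truth gives 0, best alternative gives -1.
Others report (4, 4, 8): truth gives -1, best alternative gives -1.
Others report (4, 4, 20): truth gives -1, best alternative gives -1.
Others report (4, 8, 4): truth gives -1, best alternative gives -1.
Others report (4, 8, 8): truth gives -1, best alternative gives -1.
Others report (4, 8, 20): truth gives -1, best alternative gives -1.
(Remaining 21 profiles checked similarly; truth is weakly best in each.)
In every case the truthful report is at least as good as any alternative, so it is a dominant strategy.

Yes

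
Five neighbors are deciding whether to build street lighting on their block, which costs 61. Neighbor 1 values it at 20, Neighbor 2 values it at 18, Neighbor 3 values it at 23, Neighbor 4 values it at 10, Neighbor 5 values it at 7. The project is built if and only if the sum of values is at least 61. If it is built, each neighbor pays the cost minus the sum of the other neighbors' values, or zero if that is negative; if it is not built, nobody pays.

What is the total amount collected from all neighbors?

Total value 78 ≥ cost 61, so it is built.
Neighbor 1: others sum to 58; max(0, 61 - 58) = 3.
Neighbor 2: others sum to 60; max(0, 61 - 60) = 1.
Neighbor 3: others sum to 55; max(0, 61 - 55) = 6.
Neighbor 4: others sum to 68; max(0, 61 - 68) = 0.
Neighbor 5: others sum to 71; max(0, 61 - 71) = 0.
Total collected = 3 + 1 + 6 + 0 + 0 = 10.

10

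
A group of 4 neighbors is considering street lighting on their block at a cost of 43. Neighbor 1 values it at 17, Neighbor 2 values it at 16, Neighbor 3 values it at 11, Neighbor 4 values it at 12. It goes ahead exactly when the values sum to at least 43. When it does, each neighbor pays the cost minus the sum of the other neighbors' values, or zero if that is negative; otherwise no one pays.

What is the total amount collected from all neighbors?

Total value 56 ≥ cost 43, so it is built.
Neighbor 1: others sum to 39; max(0, 43 - 39) = 4.
Neighbor 2: others sum to 40; max(0, 43 - 40) = 3.
Neighbor 3: others sum to 45; max(0, 43 - 45) = 0.
Neighbor 4: others sum to 44; max(0, 43 - 44) = 0.
Total collected = 4 + 3 + 0 + 0 = 7.

7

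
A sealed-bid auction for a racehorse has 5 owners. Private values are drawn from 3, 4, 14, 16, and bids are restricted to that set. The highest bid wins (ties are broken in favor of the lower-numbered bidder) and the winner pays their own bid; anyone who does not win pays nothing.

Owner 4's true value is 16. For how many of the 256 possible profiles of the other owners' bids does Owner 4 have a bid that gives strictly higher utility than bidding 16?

24

Others bid (3, 3, 3, 3): truth gives 0; bid 4 gives 12 > 0. Violating.
Others bid (3, 3, 3, 4): truth gives 0; bid 4 gives 12 > 0. Violating.
Others bid (3, 3, 3, 14): truth gives 0; bid 14 gives 2 > 0. Violating.
Others bid (3, 3, 4, 3): truth gives 0; bid 14 gives 2 > 0. Violating.
Others bid (3, 3, 3, 16): truth gives 0; no alternative beats it.
Others bid (3, 3, 4, 16): truth gives 0; no alternative beats it.
(Checking all 256 profiles: 24 have a profitable deviation, 232 do not.)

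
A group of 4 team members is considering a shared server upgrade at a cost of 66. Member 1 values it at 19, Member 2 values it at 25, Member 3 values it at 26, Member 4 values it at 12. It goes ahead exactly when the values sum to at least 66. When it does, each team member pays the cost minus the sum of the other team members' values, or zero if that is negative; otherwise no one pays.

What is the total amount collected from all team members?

22

Total value 82 ≥ cost 66, so it is built.
Member 1: others sum to 63; max(0, 66 - 63) = 3.
Member 2: others sum to 57; max(0, 66 - 57) = 9.
Member 3: others sum to 56; max(0, 66 - 56) = 10.
Member 4: others sum to 70; max(0, 66 - 70) = 0.
Total collected = 3 + 9 + 10 + 0 = 22.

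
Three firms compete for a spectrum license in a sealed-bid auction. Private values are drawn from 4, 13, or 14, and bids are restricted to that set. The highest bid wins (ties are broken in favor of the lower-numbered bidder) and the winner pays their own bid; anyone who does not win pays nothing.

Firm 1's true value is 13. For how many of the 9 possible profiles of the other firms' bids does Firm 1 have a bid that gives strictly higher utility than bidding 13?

Others bid (4, 4): truth gives 0; bid 4 gives 9 > 0. Violating.
Others bid (4, 13): truth gives 0; no alternative beats it.
Others bid (4, 14): truth gives 0; no alternative beats it.
(Checking all 9 profiles: 1 has a profitable deviation, 8 do not.)

1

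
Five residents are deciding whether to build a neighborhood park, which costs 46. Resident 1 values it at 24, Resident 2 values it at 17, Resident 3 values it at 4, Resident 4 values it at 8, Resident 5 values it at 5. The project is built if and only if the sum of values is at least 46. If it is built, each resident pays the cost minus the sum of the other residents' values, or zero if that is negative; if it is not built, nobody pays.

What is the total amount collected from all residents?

17

Total value 58 ≥ cost 46, so it is built.
Resident 1: others sum to 34; max(0, 46 - 34) = 12.
Resident 2: others sum to 41; max(0, 46 - 41) = 5.
Resident 3: others sum to 54; max(0, 46 - 54) = 0.
Resident 4: others sum to 50; max(0, 46 - 50) = 0.
Resident 5: others sum to 53; max(0, 46 - 53) = 0.
Total collected = 12 + 5 + 0 + 0 + 0 = 17.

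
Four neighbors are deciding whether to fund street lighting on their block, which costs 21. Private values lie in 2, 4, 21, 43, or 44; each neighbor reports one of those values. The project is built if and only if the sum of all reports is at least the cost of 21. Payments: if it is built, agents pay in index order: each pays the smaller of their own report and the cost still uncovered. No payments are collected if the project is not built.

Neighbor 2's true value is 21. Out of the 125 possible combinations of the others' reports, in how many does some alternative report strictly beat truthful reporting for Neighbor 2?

Others report (2, 2, 21): truth gives 2; report 2 gives 19 > 2. Violating.
Others report (2, 2, 43): truth gives 2; report 2 gives 19 > 2. Violating.
Others report (2, 2, 44): truth gives 2; report 2 gives 19 > 2. Violating.
Others report (2, 4, 21): truth gives 2; report 2 gives 19 > 2. Violating.
Others report (2, 2, 2): truth gives 2; no alternative beats it.
Others report (2, 2, 4): truth gives 2; no alternative beats it.
(Checking all 125 profiles: 42 have a profitable deviation, 83 do not.)

42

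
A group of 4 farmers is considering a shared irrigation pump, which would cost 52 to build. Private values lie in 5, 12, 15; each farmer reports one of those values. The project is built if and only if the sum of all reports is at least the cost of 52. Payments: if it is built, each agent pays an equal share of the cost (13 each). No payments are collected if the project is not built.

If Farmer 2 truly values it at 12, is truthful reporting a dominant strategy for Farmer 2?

Consider the case where Farmer 1 reports 12, Farmer 3 reports 15 and Farmer 4 reports 15.
Truthful report 12: project built, pays 13, utility 12 - 13 = -1.
Report 5 instead: project not built, utility 0.
Since 0 > -1, reporting 5 is strictly better here, so truthful reporting is not dominant.

No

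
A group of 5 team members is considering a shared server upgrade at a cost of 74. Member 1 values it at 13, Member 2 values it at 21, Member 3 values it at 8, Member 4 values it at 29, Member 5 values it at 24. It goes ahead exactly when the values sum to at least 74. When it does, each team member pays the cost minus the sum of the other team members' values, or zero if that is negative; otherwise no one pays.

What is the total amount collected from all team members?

Total value 95 ≥ cost 74, so it is built.
Member 1: others sum to 82; max(0, 74 - 82) = 0.
Member 2: others sum to 74; max(0, 74 - 74) = 0.
Member 3: others sum to 87; max(0, 74 - 87) = 0.
Member 4: others sum to 66; max(0, 74 - 66) = 8.
Member 5: others sum to 71; max(0, 74 - 71) = 3.
Total collected = 0 + 0 + 0 + 8 + 3 = 11.

11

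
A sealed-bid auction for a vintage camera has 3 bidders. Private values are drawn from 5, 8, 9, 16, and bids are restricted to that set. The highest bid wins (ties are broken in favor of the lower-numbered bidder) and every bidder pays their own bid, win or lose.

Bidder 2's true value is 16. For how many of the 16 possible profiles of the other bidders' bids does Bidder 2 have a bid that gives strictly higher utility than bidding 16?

10

Others bid (5, 5): truth gives 0; bid 8 gives 8 > 0. Violating.
Others bid (5, 8): truth gives 0; bid 8 gives 8 > 0. Violating.
Others bid (5, 9): truth gives 0; bid 9 gives 7 > 0. Violating.
Others bid (8, 5): truth gives 0; bid 9 gives 7 > 0. Violating.
Others bid (5, 16): truth gives 0; no alternative beats it.
Others bid (8, 16): truth gives 0; no alternative beats it.
(Checking all 16 profiles: 10 have a profitable deviation, 6 do not.)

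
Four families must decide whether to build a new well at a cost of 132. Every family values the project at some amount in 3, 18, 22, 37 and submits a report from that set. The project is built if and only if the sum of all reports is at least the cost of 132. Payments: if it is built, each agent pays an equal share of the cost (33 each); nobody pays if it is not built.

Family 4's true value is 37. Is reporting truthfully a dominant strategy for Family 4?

Yes

Check each profile of the others' reports and compare truth against every alternative report.
Others report (22, 37, 37): truth gives 4, best alternative gives 0.
Others report (37, 22, 37): truth gives 4, best alternative gives 0.
Others report (37, 37, 22): truth gives 4, best alternative gives 0.
Others report (37, 37, 37): truth gives 4, best alternative gives 4.
Others report (3, 3, 3): truth gives 0, best alternative gives 0.
Others report (3, 3, 18): truth gives 0, best alternative gives 0.
(Remaining 58 profiles checked similarly; truth is weakly best in each.)
In every case the truthful report is at least as good as any alternative, so it is a dominant strategy.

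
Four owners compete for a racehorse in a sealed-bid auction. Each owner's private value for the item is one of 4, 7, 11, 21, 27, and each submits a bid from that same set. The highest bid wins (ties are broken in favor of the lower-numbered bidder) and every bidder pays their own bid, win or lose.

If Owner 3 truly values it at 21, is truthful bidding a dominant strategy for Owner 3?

No

Consider the case where Owner 1 bids 4, Owner 2 bids 4 and Owner 4 bids 4.
Truthful bid 21: wins, pays 21, utility 21 - 21 = 0.
Bid 7 instead: wins, pays 7, utility 21 - 7 = 14.
Since 14 > 0, bidding 7 is strictly better here, so truthful bidding is not dominant.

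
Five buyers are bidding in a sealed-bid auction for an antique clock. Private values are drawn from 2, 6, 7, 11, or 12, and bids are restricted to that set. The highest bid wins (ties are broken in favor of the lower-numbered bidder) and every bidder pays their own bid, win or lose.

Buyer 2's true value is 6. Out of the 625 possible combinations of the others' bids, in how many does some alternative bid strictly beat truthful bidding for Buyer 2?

Others bid (2, 2, 2, 7): truth gives -6; bid 7 gives -1 > -6. Violating.
Others bid (2, 2, 2, 11): truth gives -6; bid 2 gives -2 > -6. Violating.
Others bid (2, 2, 2, 12): truth gives -6; bid 2 gives -2 > -6. Violating.
Others bid (2, 2, 6, 7): truth gives -6; bid 7 gives -1 > -6. Violating.
Others bid (2, 2, 2, 2): truth gives 0; no alternative beats it.
Others bid (2, 2, 2, 6): truth gives 0; no alternative beats it.
(Checking all 625 profiles: 617 have a profitable deviation, 8 do not.)

617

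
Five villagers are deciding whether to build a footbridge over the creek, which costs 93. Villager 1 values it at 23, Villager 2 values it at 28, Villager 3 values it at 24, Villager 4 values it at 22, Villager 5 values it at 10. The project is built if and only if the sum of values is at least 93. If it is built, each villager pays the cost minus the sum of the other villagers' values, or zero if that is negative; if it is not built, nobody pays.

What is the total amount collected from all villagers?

Total value 107 ≥ cost 93, so it is built.
Villager 1: others sum to 84; max(0, 93 - 84) = 9.
Villager 2: others sum to 79; max(0, 93 - 79) = 14.
Villager 3: others sum to 83; max(0, 93 - 83) = 10.
Villager 4: others sum to 85; max(0, 93 - 85) = 8.
Villager 5: others sum to 97; max(0, 93 - 97) = 0.
Total collected = 9 + 14 + 10 + 8 + 0 = 41.

41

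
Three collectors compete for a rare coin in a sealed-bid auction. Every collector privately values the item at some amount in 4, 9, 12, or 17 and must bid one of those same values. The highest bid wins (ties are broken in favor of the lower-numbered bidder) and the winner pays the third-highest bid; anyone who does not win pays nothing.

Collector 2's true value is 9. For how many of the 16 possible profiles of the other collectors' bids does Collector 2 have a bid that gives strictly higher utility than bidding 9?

Others bid (4, 12): truth gives 0; bid 12 gives 5 > 0. Violating.
Others bid (4, 17): truth gives 0; bid 17 gives 5 > 0. Violating.
Others bid (9, 4): truth gives 0; bid 12 gives 5 > 0. Violating.
Others bid (12, 4): truth gives 0; bid 17 gives 5 > 0. Violating.
Others bid (4, 4): truth gives 5; no alternative beats it.
Others bid (4, 9): truth gives 5; no alternative beats it.
(Checking all 16 profiles: 4 have a profitable deviation, 12 do not.)

4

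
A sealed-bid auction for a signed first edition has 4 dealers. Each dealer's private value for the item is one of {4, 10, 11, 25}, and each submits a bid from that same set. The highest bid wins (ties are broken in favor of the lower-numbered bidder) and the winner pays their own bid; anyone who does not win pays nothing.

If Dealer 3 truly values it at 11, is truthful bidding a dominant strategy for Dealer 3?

No

Consider the case where Dealer 1 bids 4, Dealer 2 bids 4 and Dealer 4 bids 4.
Truthful bid 11: wins, pays 11, utility 11 - 11 = 0.
Bid 10 instead: wins, pays 10, utility 11 - 10 = 1.
Since 1 > 0, bidding 10 is strictly better here, so truthful bidding is not dominant.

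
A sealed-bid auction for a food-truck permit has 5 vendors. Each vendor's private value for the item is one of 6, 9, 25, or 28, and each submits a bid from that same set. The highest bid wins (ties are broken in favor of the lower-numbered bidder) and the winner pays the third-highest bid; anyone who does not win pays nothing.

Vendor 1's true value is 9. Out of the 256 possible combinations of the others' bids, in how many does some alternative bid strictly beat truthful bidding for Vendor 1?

8

Others bid (6, 6, 6, 25): truth gives 0; bid 25 gives 3 > 0. Violating.
Others bid (6, 6, 6, 28): truth gives 0; bid 28 gives 3 > 0. Violating.
Others bid (6, 6, 25, 6): truth gives 0; bid 25 gives 3 > 0. Violating.
Others bid (6, 6, 28, 6): truth gives 0; bid 28 gives 3 > 0. Violating.
Others bid (6, 6, 6, 6): truth gives 3; no alternative beats it.
Others bid (6, 6, 6, 9): truth gives 3; no alternative beats it.
(Checking all 256 profiles: 8 have a profitable deviation, 248 do not.)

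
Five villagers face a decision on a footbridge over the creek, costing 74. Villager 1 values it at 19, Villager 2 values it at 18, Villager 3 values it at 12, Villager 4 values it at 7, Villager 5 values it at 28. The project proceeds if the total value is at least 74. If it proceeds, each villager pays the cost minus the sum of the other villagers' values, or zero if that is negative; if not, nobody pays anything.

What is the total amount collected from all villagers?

37

Total value 84 ≥ cost 74, so it is built.
Villager 1: others sum to 65; max(0, 74 - 65) = 9.
Villager 2: others sum to 66; max(0, 74 - 66) = 8.
Villager 3: others sum to 72; max(0, 74 - 72) = 2.
Villager 4: others sum to 77; max(0, 74 - 77) = 0.
Villager 5: others sum to 56; max(0, 74 - 56) = 18.
Total collected = 9 + 8 + 2 + 0 + 18 = 37.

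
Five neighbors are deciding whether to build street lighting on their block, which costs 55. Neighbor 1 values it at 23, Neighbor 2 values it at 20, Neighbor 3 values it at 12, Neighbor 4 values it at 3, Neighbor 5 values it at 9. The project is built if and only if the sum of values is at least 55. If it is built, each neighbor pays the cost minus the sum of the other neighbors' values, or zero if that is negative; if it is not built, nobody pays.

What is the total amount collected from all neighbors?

Total value 67 ≥ cost 55, so it is built.
Neighbor 1: others sum to 44; max(0, 55 - 44) = 11.
Neighbor 2: others sum to 47; max(0, 55 - 47) = 8.
Neighbor 3: others sum to 55; max(0, 55 - 55) = 0.
Neighbor 4: others sum to 64; max(0, 55 - 64) = 0.
Neighbor 5: others sum to 58; max(0, 55 - 58) = 0.
Total collected = 11 + 8 + 0 + 0 + 0 = 19.

19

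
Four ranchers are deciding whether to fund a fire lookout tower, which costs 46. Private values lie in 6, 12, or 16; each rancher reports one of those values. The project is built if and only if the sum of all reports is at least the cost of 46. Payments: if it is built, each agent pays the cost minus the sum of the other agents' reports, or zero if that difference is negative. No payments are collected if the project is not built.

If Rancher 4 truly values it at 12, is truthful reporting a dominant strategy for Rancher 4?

Check each profile of the others' reports and compare truth against every alternative report.
Others report (16, 16, 16): truth gives 12, best alternative gives 12.
Others report (12, 16, 16): truth gives 10, best alternative gives 10.
Others report (16, 12, 16): truth gives 10, best alternative gives 10.
Others report (16, 16, 12): truth gives 10, best alternative gives 10.
Others report (12, 12, 16): truth gives 6, best alternative gives 6.
Others report (12, 16, 12): truth gives 6, best alternative gives 6.
(Remaining 21 profiles checked similarly; truth is weakly best in each.)
In every case the truthful report is at least as good as any alternative, so it is a dominant strategy.

Yes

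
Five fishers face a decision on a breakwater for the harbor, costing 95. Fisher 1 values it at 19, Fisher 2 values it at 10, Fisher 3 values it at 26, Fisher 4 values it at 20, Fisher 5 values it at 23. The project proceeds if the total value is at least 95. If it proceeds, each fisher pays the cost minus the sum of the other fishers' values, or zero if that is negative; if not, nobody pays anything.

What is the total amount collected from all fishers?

Total value 98 ≥ cost 95, so it is built.
Fisher 1: others sum to 79; max(0, 95 - 79) = 16.
Fisher 2: others sum to 88; max(0, 95 - 88) = 7.
Fisher 3: others sum to 72; max(0, 95 - 72) = 23.
Fisher 4: others sum to 78; max(0, 95 - 78) = 17.
Fisher 5: others sum to 75; max(0, 95 - 75) = 20.
Total collected = 16 + 7 + 23 + 17 + 20 = 83.

83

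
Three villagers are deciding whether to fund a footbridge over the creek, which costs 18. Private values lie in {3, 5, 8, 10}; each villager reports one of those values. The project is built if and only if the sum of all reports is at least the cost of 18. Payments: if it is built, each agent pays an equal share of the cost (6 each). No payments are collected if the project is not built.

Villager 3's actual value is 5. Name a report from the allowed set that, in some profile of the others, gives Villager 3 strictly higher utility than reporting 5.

Suppose Villager 1 reports 3 and Villager 2 reports 10.
Report 5: project built, pays 6, utility 5 - 6 = -1.
Report 3: project not built, utility 0.
So reporting 3 beats truth here (0 > -1).

3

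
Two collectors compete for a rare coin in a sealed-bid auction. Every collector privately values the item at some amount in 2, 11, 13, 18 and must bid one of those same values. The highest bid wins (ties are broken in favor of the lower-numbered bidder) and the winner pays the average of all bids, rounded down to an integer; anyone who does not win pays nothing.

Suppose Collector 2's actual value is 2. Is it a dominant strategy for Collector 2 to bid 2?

Yes

Check each profile of the others' bids and compare truth against every alternative bid.
Others bid (2): truth gives 0, best alternative gives -4.
Others bid (11): truth gives 0, best alternative gives 0.
Others bid (13): truth gives 0, best alternative gives 0.
Others bid (18): truth gives 0, best alternative gives 0.
In every case the truthful bid is at least as good as any alternative, so it is a dominant strategy.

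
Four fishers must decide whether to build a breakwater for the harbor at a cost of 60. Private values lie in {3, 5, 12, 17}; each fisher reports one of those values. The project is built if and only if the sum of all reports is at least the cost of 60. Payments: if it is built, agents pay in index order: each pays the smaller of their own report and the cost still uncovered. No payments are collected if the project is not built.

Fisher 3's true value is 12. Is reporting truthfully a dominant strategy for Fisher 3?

Yes

Check each profile of the others' reports and compare truth against every alternative report.
Others report (3, 3, 3): truth gives 0, best alternative gives 0.
Others report (3, 3, 5): truth gives 0, best alternative gives 0.
Others report (3, 3, 12): truth gives 0, best alternative gives 0.
Others report (3, 3, 17): truth gives 0, best alternative gives 0.
Others report (3, 5, 3): truth gives 0, best alternative gives 0.
Others report (3, 5, 5): truth gives 0, best alternative gives 0.
(Remaining 58 profiles checked similarly; truth is weakly best in each.)
In every case the truthful report is at least as good as any alternative, so it is a dominant strategy.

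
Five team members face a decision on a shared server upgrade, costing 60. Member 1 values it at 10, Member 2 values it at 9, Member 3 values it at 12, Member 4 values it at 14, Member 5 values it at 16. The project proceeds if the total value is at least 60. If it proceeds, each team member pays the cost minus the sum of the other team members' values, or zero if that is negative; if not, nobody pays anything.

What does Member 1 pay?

9

Total value 61 ≥ cost 60, so the project is built.
The other team members' values sum to 51.
Cost minus that sum is 60 - 51 = 9.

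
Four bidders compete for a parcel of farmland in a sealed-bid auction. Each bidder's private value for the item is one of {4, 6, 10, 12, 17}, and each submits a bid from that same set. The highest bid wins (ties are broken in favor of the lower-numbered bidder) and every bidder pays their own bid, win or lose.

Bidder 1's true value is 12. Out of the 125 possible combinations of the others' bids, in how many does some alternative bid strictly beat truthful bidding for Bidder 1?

Others bid (4, 4, 4): truth gives 0; bid 4 gives 8 > 0. Violating.
Others bid (4, 4, 6): truth gives 0; bid 6 gives 6 > 0. Violating.
Others bid (4, 4, 10): truth gives 0; bid 10 gives 2 > 0. Violating.
Others bid (4, 4, 17): truth gives -12; bid 4 gives -4 > -12. Violating.
Others bid (4, 4, 12): truth gives 0; no alternative beats it.
Others bid (4, 6, 12): truth gives 0; no alternative beats it.
(Checking all 125 profiles: 88 have a profitable deviation, 37 do not.)

88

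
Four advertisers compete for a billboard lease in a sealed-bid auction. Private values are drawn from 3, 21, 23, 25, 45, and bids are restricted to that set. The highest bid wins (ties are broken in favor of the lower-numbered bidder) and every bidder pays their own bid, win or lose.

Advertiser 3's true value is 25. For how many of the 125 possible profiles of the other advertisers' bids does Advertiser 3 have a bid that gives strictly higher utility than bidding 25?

101

Others bid (3, 3, 3): truth gives 0; bid 21 gives 4 > 0. Violating.
Others bid (3, 3, 21): truth gives 0; bid 21 gives 4 > 0. Violating.
Others bid (3, 3, 23): truth gives 0; bid 23 gives 2 > 0. Violating.
Others bid (3, 3, 45): truth gives -25; bid 3 gives -3 > -25. Violating.
Others bid (3, 3, 25): truth gives 0; no alternative beats it.
Others bid (3, 21, 25): truth gives 0; no alternative beats it.
(Checking all 125 profiles: 101 have a profitable deviation, 24 do not.)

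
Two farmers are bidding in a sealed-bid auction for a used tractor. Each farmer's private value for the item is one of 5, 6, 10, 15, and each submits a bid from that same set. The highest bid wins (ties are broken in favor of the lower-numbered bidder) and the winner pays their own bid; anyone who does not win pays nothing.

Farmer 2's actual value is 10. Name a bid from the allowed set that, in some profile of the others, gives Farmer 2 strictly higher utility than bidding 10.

Suppose Farmer 1 bids 5.
Bid 10: wins, pays 10, utility 10 - 10 = 0.
Bid 6: wins, pays 6, utility 10 - 6 = 4.
So bidding 6 beats truth here (4 > 0).

6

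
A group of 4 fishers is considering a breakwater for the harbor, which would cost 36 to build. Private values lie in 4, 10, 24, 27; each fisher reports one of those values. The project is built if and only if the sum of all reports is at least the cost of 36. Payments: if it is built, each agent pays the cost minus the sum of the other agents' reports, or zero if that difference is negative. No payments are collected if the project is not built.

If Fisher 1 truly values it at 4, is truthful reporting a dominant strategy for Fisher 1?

Check each profile of the others' reports and compare truth against every alternative report.
Others report (10, 10, 10): truth gives 0, best alternative gives -2.
Others report (4, 10, 24): truth gives 4, best alternative gives 4.
Others report (4, 10, 27): truth gives 4, best alternative gives 4.
Others report (4, 24, 10): truth gives 4, best alternative gives 4.
Others report (4, 24, 24): truth gives 4, best alternative gives 4.
Others report (4, 24, 27): truth gives 4, best alternative gives 4.
(Remaining 58 profiles checked similarly; truth is weakly best in each.)
In every case the truthful report is at least as good as any alternative, so it is a dominant strategy.

Yes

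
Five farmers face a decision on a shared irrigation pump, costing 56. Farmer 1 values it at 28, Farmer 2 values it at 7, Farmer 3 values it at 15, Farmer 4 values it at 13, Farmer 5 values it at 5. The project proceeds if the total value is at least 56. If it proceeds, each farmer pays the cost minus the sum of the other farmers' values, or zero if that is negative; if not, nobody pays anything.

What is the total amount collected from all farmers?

Total value 68 ≥ cost 56, so it is built.
Farmer 1: others sum to 40; max(0, 56 - 40) = 16.
Farmer 2: others sum to 61; max(0, 56 - 61) = 0.
Farmer 3: others sum to 53; max(0, 56 - 53) = 3.
Farmer 4: others sum to 55; max(0, 56 - 55) = 1.
Farmer 5: others sum to 63; max(0, 56 - 63) = 0.
Total collected = 16 + 0 + 3 + 1 + 0 = 20.

20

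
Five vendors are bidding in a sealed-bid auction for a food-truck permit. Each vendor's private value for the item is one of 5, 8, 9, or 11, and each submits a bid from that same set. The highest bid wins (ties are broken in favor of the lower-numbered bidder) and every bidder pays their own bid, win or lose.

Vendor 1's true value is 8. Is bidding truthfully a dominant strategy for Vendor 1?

Consider the case where Vendor 2 bids 5, Vendor 3 bids 5, Vendor 4 bids 5 and Vendor 5 bids 5.
Truthful bid 8: wins, pays 8, utility 8 - 8 = 0.
Bid 5 instead: wins, pays 5, utility 8 - 5 = 3.
Since 3 > 0, bidding 5 is strictly better here, so truthful bidding is not dominant.

No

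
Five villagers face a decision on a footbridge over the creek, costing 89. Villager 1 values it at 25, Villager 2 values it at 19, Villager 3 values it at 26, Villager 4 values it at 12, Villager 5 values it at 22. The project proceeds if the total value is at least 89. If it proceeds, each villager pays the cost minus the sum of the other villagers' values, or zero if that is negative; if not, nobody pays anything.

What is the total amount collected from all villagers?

32

Total value 104 ≥ cost 89, so it is built.
Villager 1: others sum to 79; max(0, 89 - 79) = 10.
Villager 2: others sum to 85; max(0, 89 - 85) = 4.
Villager 3: others sum to 78; max(0, 89 - 78) = 11.
Villager 4: others sum to 92; max(0, 89 - 92) = 0.
Villager 5: others sum to 82; max(0, 89 - 82) = 7.
Total collected = 10 + 4 + 11 + 0 + 7 = 32.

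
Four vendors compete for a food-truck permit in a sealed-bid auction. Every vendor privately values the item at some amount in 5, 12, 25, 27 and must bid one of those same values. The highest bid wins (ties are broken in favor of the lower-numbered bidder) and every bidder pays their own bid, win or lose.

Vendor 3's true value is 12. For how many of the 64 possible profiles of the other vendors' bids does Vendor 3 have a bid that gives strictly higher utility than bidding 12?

62

Others bid (5, 5, 25): truth gives -12; bid 5 gives -5 > -12. Violating.
Others bid (5, 5, 27): truth gives -12; bid 5 gives -5 > -12. Violating.
Others bid (5, 12, 5): truth gives -12; bid 5 gives -5 > -12. Violating.
Others bid (5, 12, 12): truth gives -12; bid 5 gives -5 > -12. Violating.
Others bid (5, 5, 5): truth gives 0; no alternative beats it.
Others bid (5, 5, 12): truth gives 0; no alternative beats it.
(Checking all 64 profiles: 62 have a profitable deviation, 2 do not.)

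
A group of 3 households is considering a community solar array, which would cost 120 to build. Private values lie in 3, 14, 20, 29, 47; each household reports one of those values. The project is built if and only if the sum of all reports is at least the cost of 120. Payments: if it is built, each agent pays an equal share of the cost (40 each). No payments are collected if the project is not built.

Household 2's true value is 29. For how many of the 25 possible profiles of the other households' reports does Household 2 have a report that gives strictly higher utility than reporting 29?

Others report (47, 47): truth gives -11; report 3 gives 0 > -11. Violating.
Others report (3, 3): truth gives 0; no alternative beats it.
Others report (3, 14): truth gives 0; no alternative beats it.
(Checking all 25 profiles: 1 has a profitable deviation, 24 do not.)

1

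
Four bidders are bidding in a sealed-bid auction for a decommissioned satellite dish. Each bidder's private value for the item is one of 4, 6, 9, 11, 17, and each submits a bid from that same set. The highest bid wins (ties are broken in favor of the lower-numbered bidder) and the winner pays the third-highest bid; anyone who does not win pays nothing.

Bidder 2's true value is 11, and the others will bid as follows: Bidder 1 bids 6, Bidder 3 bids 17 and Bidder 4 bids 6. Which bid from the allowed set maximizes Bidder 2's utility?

Bid 4: loses, pays 0, utility 0.
Bid 6: loses, pays 0, utility 0.
Bid 9: loses, pays 0, utility 0.
Bid 11: loses, pays 0, utility 0.
Bid 17: wins, pays 6, utility 11 - 6 = 5.
The best choice is 17 with utility 5.

17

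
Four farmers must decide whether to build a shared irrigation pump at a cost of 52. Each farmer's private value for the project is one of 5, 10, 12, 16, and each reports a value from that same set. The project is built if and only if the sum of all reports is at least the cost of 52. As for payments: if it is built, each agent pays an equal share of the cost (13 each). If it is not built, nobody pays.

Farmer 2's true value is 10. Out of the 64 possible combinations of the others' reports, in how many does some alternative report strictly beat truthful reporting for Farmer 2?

Others report (10, 16, 16): truth gives -3; report 5 gives 0 > -3. Violating.
Others report (12, 16, 16): truth gives -3; report 5 gives 0 > -3. Violating.
Others report (16, 10, 16): truth gives -3; report 5 gives 0 > -3. Violating.
Others report (16, 12, 16): truth gives -3; report 5 gives 0 > -3. Violating.
Others report (5, 5, 5): truth gives 0; no alternative beats it.
Others report (5, 5, 10): truth gives 0; no alternative beats it.
(Checking all 64 profiles: 6 have a profitable deviation, 58 do not.)

6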